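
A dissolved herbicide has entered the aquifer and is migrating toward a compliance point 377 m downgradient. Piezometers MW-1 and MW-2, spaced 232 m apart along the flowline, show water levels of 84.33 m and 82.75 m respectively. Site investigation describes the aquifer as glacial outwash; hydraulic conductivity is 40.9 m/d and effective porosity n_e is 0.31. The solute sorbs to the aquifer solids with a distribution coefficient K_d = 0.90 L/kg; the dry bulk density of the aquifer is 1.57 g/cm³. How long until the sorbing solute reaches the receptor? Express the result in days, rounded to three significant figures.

2330 days

Hydraulic gradient i = (84.33 − 82.75) / 232 = 1.58 / 232 = 0.006810
q = Ki = 40.9 × 0.006810 = 0.2785 m/d
v_s = q/n_e = 0.2785/0.31 = 0.8985 m/d
Retardation R = 1 + ρ_b·K_d/n = 1 + 1.57×0.90/0.31 = 5.558
Contaminant velocity v_c = v/R = 0.8985/5.558 = 0.1617 m/d
t = L/v_c = 377/0.1617 = 2332 d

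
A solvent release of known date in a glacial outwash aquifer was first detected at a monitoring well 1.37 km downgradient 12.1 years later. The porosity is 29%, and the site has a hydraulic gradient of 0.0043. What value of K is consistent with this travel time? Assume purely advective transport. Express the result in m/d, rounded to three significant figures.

20.9 m/d

t = 12.1 years = 4417 d
L = 1.37 km = 1370 m
v = L / t = 1370 / 4417 = 0.3102 m/d
K = v · n / i = 0.3102 × 0.29 / 0.0043 = 20.9 m/d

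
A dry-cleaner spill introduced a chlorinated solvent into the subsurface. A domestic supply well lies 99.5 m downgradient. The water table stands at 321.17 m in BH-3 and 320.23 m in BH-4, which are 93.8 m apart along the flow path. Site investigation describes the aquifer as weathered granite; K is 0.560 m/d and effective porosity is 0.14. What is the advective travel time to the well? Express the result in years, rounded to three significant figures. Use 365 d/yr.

6.80 years

Hydraulic gradient i = (321.17 − 320.23) / 93.8 = 0.94 / 93.8 = 0.01002
Specific discharge q = 0.560 × 0.01002 = 0.005612 m/d
v_s = q/n_e = 0.005612/0.14 = 0.04009 m/d
t = L / v = 99.5 / 0.04009 = 2482 d
   = 2482 / 365 = 6.80 yr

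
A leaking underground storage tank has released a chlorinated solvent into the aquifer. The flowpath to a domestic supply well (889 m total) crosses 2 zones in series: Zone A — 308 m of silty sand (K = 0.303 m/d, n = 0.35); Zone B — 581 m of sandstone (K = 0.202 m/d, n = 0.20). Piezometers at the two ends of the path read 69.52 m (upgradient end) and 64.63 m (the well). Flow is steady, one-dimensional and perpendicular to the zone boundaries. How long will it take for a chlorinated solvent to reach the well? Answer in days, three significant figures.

178000 days

Total head drop ΔH = 69.52 − 64.63 = 4.89 m
Continuity: the same q passes through each zone, so ΔH = q·Σ(L_j/K_j) — the zones act as resistances in series.
Σ(L/K) = 308/0.303 + 581/0.202 = 1017 + 2876 = 3893 d
q = ΔH / Σ(L/K) = 4.89 / 3893 = 0.001256 m/d (same in every zone)
Zone A: v = q/n = 0.001256/0.35 = 0.003589 m/d → t_A = 308/0.003589 = 85820 d
Zone B: v = q/n = 0.001256/0.20 = 0.006281 m/d → t_B = 581/0.006281 = 92500 d
Total t = 85820 + 92500 = 178300 d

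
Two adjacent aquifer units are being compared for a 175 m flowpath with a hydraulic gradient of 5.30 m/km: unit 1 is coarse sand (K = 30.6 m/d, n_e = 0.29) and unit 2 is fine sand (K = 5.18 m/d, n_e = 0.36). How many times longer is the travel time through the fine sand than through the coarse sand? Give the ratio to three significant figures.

Unit 1 (coarse sand): v = 30.6×0.0053/0.29 = 0.5592 m/d, t = 175/0.5592 = 312.9 d
Unit 2 (fine sand): v = 5.18×0.0053/0.36 = 0.07626 m/d, t = 175/0.07626 = 2295 d
t(fine sand) / t(coarse sand) = 2295/312.9 = 7.33

7.33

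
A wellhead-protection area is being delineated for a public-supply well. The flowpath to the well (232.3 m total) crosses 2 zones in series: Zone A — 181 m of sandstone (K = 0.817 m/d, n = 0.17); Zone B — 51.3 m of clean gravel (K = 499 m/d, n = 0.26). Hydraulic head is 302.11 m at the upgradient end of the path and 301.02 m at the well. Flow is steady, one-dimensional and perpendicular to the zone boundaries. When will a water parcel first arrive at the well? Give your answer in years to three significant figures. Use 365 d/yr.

Total head drop ΔH = 302.11 − 301.02 = 1.09 m
Continuity: the same q passes through each zone, so ΔH = q·Σ(L_j/K_j) — the zones act as resistances in series.
Σ(L/K) = 181/0.817 + 51.3/499 = 221.5 + 0.1028 = 221.6 d
q = ΔH / Σ(L/K) = 1.09 / 221.6 = 0.004918 m/d (same in every zone)
Zone A: v = q/n = 0.004918/0.17 = 0.02893 m/d → t_A = 181/0.02893 = 6257 d
Zone B: v = q/n = 0.004918/0.26 = 0.01891 m/d → t_B = 51.3/0.01891 = 2712 d
Total t = 6257 + 2712 = 8969 d
   = 8969 / 365 = 24.6 yr

24.6 years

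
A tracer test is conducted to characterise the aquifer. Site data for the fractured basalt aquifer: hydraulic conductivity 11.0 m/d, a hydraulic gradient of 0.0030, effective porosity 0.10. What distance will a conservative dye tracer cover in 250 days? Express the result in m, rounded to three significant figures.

Specific discharge q = 11.0 × 0.0030 = 0.03300 m/d
Seepage velocity v = q / n = 0.03300 / 0.10 = 0.3300 m/d
L = v × T = 0.3300 × 250 = 82.50 m

82.5 m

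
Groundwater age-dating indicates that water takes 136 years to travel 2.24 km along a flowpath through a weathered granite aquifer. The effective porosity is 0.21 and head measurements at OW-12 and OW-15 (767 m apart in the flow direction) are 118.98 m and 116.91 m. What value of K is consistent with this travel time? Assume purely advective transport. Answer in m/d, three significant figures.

3.51 m/d

Hydraulic gradient i = (118.98 − 116.91) / 767 = 2.07 / 767 = 0.002699
t = 136 years = 49640 d
L = 2.24 km = 2240 m
v = L / t = 2240 / 49640 = 0.04512 m/d
K = v · n / i = 0.04512 × 0.21 / 0.002699 = 3.51 m/d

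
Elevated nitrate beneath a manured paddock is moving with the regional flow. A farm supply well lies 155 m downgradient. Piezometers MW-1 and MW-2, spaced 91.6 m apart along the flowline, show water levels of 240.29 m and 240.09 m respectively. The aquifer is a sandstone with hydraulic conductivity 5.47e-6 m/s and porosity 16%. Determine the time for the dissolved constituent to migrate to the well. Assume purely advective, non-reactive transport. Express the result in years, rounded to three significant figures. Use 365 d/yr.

65.8 years

Hydraulic gradient i = (240.29 − 240.09) / 91.6 = 0.20 / 91.6 = 0.002183
K = 5.47e-6 m/s × 86400 s/d = 0.4726 m/d
q = Ki = 0.4726 × 0.002183 = 0.001032 m/d
v_s = q/n_e = 0.001032/0.16 = 0.006449 m/d
t = L / v = 155 / 0.006449 = 24030 d
   = 24030 / 365 = 65.8 yr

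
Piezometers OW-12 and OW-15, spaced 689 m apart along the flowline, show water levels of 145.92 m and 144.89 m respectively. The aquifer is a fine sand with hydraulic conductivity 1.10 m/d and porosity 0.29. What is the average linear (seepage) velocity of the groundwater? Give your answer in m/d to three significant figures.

0.00567 m/d

Hydraulic gradient i = (145.92 − 144.89) / 689 = 1.03 / 689 = 0.001495
Specific discharge q = 1.10 × 0.001495 = 0.001644 m/d
Seepage velocity v = q / n = 0.001644 / 0.29 = 0.005670 m/d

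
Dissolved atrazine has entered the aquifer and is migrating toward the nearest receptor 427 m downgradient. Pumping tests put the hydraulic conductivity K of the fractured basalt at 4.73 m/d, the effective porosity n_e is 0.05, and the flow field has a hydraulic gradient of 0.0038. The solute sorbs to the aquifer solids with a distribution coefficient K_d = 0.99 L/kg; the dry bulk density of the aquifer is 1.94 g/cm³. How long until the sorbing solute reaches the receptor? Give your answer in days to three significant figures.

46800 days

q = Ki = 4.73 × 0.0038 = 0.01797 m/d
v = Ki/n = 4.73·0.0038/0.05 = 0.3595 m/d
Retardation R = 1 + ρ_b·K_d/n = 1 + 1.94×0.99/0.05 = 39.41
Contaminant velocity v_c = v/R = 0.3595/39.41 = 0.009121 m/d
t = L/v_c = 427/0.009121 = 46810 d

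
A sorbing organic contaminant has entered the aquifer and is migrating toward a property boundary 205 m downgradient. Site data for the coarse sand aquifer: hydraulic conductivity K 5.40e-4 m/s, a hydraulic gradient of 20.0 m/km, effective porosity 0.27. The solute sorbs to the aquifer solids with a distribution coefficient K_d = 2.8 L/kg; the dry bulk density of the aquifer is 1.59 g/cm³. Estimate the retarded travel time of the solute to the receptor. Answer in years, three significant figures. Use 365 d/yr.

K = 5.40e-4 m/s × 86400 s/d = 46.66 m/d
q = Ki = 46.66 × 0.020 = 0.9331 m/d
v = Ki/n = 46.66·0.020/0.27 = 3.456 m/d
Retardation R = 1 + ρ_b·K_d/n = 1 + 1.59×2.8/0.27 = 17.49
Contaminant velocity v_c = v/R = 3.456/17.49 = 0.1976 m/d
t = L/v_c = 205/0.1976 = 1037 d
   = 1037/365 = 2.84 yr

2.84 years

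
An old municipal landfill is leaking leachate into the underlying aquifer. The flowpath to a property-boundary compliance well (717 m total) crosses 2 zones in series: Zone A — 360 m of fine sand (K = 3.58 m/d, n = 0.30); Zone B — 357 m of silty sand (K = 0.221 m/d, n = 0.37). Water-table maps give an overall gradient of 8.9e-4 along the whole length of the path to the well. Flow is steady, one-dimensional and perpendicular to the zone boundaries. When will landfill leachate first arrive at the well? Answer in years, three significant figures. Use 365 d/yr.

1770 years

For zones in series the flux q is common to all zones; the equivalent conductivity is the harmonic (thickness-weighted) mean, K_eq = L_total / Σ(L_j/K_j).
Σ(L/K) = 360/3.58 + 357/0.221 = 100.6 + 1615 = 1716 d
K_eq = L_total / Σ(L/K) = 717 / 1716 = 0.4178 m/d
q = K_eq · i = 0.4178 × 8.9e-4 = 3.719e-4 m/d (same in every zone)
Zone A: v = q/n = 3.719e-4/0.30 = 0.001240 m/d → t_A = 360/0.001240 = 290400 d
Zone B: v = q/n = 3.719e-4/0.37 = 0.001005 m/d → t_B = 357/0.001005 = 355200 d
Total t = 290400 + 355200 = 645600 d
   = 645600 / 365 = 1770 yr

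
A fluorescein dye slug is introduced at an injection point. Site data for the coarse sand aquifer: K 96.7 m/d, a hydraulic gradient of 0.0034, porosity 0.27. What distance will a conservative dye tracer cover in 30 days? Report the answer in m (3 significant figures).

Darcy flux q = K·i = 96.7 × 0.0034 = 0.3288 m/d
Seepage velocity v = q / n = 0.3288 / 0.27 = 1.218 m/d
L = v × T = 1.218 × 30 = 36.53 m

36.5 m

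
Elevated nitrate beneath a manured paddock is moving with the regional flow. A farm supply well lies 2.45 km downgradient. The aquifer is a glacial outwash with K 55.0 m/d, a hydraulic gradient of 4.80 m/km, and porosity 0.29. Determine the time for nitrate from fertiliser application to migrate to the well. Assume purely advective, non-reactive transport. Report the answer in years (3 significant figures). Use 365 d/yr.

7.37 years

Specific discharge q = 55.0 × 0.0048 = 0.2640 m/d
Seepage velocity v = q / n = 0.2640 / 0.29 = 0.9103 m/d
L = 2.45 km = 2450 m
t = L / v = 2450 / 0.9103 = 2691 d
   = 2691 / 365 = 7.37 yr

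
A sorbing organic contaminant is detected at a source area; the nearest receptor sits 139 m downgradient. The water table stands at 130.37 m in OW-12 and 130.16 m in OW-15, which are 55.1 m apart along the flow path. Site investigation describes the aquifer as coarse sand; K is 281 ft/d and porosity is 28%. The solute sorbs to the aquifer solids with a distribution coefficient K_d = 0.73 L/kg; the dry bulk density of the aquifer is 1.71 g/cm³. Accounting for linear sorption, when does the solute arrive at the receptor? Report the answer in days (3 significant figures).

Hydraulic gradient i = (130.37 − 130.16) / 55.1 = 0.21 / 55.1 = 0.003811
K = 281 ft/d × 0.3048 = 85.65 m/d
Specific discharge q = 85.65 × 0.003811 = 0.3264 m/d
Seepage velocity v = q / n = 0.3264 / 0.28 = 1.166 m/d
Retardation R = 1 + ρ_b·K_d/n = 1 + 1.71×0.73/0.28 = 5.458
Contaminant velocity v_c = v/R = 1.166/5.458 = 0.2136 m/d
t = L/v_c = 139/0.2136 = 650.8 d

651 days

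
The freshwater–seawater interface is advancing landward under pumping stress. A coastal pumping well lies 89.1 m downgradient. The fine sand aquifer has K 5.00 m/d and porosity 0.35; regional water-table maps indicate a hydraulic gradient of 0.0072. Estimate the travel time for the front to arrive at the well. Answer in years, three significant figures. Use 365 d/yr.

Darcy flux q = K·i = 5.00 × 0.0072 = 0.03600 m/d
Average linear velocity = 0.03600 / 0.35 = 0.1029 m/d
t = L / v = 89.1 / 0.1029 = 866.3 d
   = 866.3 / 365 = 2.37 yr

2.37 years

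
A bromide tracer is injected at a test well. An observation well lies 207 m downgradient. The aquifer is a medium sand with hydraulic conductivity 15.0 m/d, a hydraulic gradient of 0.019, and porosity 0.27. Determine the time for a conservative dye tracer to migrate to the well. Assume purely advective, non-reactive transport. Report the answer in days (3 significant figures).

q = Ki = 15.0 × 0.019 = 0.2850 m/d
Average linear velocity = 0.2850 / 0.27 = 1.056 m/d
t = L / v = 207 / 1.056 = 196.1 d

196 days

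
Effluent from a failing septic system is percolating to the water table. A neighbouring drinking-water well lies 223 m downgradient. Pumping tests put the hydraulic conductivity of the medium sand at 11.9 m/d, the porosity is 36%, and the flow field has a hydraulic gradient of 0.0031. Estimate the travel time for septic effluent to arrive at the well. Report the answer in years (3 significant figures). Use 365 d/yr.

5.96 years

q = Ki = 11.9 × 0.0031 = 0.03689 m/d
v = Ki/n = 11.9·0.0031/0.36 = 0.1025 m/d
t = L / v = 223 / 0.1025 = 2176 d
   = 2176 / 365 = 5.96 yr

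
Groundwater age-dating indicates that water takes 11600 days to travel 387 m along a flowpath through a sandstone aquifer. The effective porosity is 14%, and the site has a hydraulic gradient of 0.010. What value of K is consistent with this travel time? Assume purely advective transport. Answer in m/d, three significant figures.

0.467 m/d

v = L / t = 387 / 11600 = 0.03336 m/d
K = v · n / i = 0.03336 × 0.14 / 0.010 = 0.467 m/d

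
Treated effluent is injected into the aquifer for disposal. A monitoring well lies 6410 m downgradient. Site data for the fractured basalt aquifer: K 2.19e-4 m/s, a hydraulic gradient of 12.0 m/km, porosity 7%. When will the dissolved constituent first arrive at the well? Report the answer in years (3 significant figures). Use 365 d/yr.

5.41 years

K = 2.19e-4 m/s × 86400 s/d = 18.92 m/d
Darcy flux q = K·i = 18.92 × 0.012 = 0.2271 m/d
Seepage velocity v = q / n = 0.2271 / 0.07 = 3.244 m/d
t = L / v = 6410 / 3.244 = 1976 d
   = 1976 / 365 = 5.41 yr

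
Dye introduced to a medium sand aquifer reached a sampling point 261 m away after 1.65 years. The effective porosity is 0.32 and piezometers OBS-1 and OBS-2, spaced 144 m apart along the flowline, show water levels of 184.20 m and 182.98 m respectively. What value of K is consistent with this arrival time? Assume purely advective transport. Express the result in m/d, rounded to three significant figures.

16.4 m/d

Hydraulic gradient i = (184.20 − 182.98) / 144 = 1.22 / 144 = 0.008472
t = 1.65 years = 602.3 d
v = L / t = 261 / 602.3 = 0.4334 m/d
K = v · n / i = 0.4334 × 0.32 / 0.008472 = 16.4 m/d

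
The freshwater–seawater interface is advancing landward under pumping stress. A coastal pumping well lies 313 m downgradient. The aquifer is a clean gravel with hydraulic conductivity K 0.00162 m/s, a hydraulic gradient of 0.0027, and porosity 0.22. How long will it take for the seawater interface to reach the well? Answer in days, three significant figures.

K = 0.00162 m/s × 86400 s/d = 140.0 m/d
Specific discharge q = 140.0 × 0.0027 = 0.3779 m/d
v = Ki/n = 140.0·0.0027/0.22 = 1.718 m/d
t = L / v = 313 / 1.718 = 182.2 d

182 days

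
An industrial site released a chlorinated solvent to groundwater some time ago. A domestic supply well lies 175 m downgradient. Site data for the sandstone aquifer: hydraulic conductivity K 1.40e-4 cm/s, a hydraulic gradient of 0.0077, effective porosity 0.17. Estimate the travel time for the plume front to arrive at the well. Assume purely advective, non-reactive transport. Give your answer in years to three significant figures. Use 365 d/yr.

87.5 years

K = 1.40e-4 cm/s × 864 = 0.1210 m/d
Specific discharge q = 0.1210 × 0.0077 = 9.314e-4 m/d
v = Ki/n = 0.1210·0.0077/0.17 = 0.005479 m/d
t = L / v = 175 / 0.005479 = 31940 d
   = 31940 / 365 = 87.5 yr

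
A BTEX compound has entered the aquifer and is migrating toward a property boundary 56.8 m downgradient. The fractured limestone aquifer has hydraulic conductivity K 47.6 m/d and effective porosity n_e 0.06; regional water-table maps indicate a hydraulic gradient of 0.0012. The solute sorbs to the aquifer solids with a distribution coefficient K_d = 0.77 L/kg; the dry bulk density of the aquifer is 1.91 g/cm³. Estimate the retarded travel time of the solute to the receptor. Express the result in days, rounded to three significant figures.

Darcy flux q = K·i = 47.6 × 0.0012 = 0.05712 m/d
Seepage velocity v = q / n = 0.05712 / 0.06 = 0.9520 m/d
Retardation R = 1 + ρ_b·K_d/n = 1 + 1.91×0.77/0.06 = 25.51
Contaminant velocity v_c = v/R = 0.9520/25.51 = 0.03732 m/d
t = L/v_c = 56.8/0.03732 = 1522 d

1520 days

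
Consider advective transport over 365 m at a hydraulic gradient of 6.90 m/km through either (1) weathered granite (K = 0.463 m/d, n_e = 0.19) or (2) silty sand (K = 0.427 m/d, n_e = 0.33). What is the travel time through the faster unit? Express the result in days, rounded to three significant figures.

21700 days

Unit 1 (weathered granite): v = 0.463×0.0069/0.19 = 0.01681 m/d, t = 365/0.01681 = 21710 d
Unit 2 (silty sand): v = 0.427×0.0069/0.33 = 0.008928 m/d, t = 365/0.008928 = 40880 d
Faster unit: t = 21700 d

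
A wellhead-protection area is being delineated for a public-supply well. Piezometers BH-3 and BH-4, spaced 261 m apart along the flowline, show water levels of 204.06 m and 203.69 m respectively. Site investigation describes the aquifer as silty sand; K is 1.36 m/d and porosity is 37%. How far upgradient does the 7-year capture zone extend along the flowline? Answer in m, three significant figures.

13.3 m

Hydraulic gradient i = (204.06 − 203.69) / 261 = 0.37 / 261 = 0.001418
q = Ki = 1.36 × 0.001418 = 0.001928 m/d
v = Ki/n = 1.36·0.001418/0.37 = 0.005211 m/d
T = 7 yr × 365 = 2555 d
L = v × T = 0.005211 × 2555 = 13.31 m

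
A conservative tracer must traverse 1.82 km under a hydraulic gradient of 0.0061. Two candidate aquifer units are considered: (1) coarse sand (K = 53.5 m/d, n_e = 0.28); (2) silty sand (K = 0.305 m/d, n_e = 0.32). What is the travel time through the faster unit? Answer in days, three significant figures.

Unit 1 (coarse sand): v = 53.5×0.0061/0.28 = 1.166 m/d, t = 1820/1.166 = 1562 d
Unit 2 (silty sand): v = 0.305×0.0061/0.32 = 0.005814 m/d, t = 1820/0.005814 = 313000 d
Faster unit: t = 1560 d

1560 days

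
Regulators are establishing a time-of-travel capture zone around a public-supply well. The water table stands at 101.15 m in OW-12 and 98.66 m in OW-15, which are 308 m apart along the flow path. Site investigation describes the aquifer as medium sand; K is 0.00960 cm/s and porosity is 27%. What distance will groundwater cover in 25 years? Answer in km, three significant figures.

2.27 km

Hydraulic gradient i = (101.15 − 98.66) / 308 = 2.49 / 308 = 0.008084
K = 0.00960 cm/s × 864 = 8.294 m/d
q = Ki = 8.294 × 0.008084 = 0.06706 m/d
Seepage velocity v = q / n = 0.06706 / 0.27 = 0.2484 m/d
T = 25 yr × 365 = 9125 d
L = v × T = 0.2484 × 9125 = 2266 m
   = 2.27 km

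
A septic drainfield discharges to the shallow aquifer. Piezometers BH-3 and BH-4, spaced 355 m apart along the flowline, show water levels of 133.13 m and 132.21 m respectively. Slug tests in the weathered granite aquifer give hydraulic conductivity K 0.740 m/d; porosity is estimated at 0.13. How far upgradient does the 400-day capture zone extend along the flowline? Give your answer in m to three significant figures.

5.90 m

Hydraulic gradient i = (133.13 − 132.21) / 355 = 0.92 / 355 = 0.002592
Specific discharge q = 0.740 × 0.002592 = 0.001918 m/d
v = Ki/n = 0.740·0.002592/0.13 = 0.01475 m/d
L = v × T = 0.01475 × 400 = 5.901 m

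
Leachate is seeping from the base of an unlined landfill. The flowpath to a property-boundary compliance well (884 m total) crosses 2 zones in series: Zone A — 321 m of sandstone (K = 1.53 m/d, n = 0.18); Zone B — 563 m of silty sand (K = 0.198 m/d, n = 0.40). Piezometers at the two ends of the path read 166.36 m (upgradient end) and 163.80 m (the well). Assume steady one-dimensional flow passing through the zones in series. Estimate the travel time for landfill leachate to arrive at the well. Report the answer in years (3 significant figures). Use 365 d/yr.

Total head drop ΔH = 166.36 − 163.80 = 2.56 m
Continuity: the same q passes through each zone, so ΔH = q·Σ(L_j/K_j) — the zones act as resistances in series.
Σ(L/K) = 321/1.53 + 563/0.198 = 209.8 + 2843 = 3053 d
q = ΔH / Σ(L/K) = 2.56 / 3053 = 8.385e-4 m/d (same in every zone)
Zone A: v = q/n = 8.385e-4/0.18 = 0.004658 m/d → t_A = 321/0.004658 = 68910 d
Zone B: v = q/n = 8.385e-4/0.40 = 0.002096 m/d → t_B = 563/0.002096 = 268600 d
Total t = 68910 + 268600 = 337500 d
   = 337500 / 365 = 925 yr

925 years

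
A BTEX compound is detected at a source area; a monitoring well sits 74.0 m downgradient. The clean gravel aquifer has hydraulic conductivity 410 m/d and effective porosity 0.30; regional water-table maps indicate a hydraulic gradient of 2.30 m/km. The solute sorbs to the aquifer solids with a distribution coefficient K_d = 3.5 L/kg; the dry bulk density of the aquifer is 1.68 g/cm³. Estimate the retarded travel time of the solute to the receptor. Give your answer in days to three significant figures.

Specific discharge q = 410 × 0.0023 = 0.9430 m/d
v = Ki/n = 410·0.0023/0.30 = 3.143 m/d
Retardation R = 1 + ρ_b·K_d/n = 1 + 1.68×3.5/0.30 = 20.60
Contaminant velocity v_c = v/R = 3.143/20.60 = 0.1526 m/d
t = L/v_c = 74.0/0.1526 = 485.0 d

485 days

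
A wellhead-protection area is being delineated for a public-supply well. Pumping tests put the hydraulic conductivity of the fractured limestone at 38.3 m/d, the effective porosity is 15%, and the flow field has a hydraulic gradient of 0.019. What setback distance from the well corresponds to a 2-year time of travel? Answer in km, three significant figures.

Specific discharge q = 38.3 × 0.019 = 0.7277 m/d
Seepage velocity v = q / n = 0.7277 / 0.15 = 4.851 m/d
T = 2 yr × 365 = 730 d
L = v × T = 4.851 × 730 = 3541 m
   = 3.54 km

3.54 km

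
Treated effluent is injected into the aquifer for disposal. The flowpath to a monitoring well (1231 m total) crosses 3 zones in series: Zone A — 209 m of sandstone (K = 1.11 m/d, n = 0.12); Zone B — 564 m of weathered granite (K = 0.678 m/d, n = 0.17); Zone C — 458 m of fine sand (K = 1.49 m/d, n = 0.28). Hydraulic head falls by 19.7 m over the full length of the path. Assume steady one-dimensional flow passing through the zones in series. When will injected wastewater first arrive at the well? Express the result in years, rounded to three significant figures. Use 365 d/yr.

46.0 years

Steady 1-D flow in series ⇒ the Darcy flux q is identical in every zone and the zone head losses add (resistances L/K in series).
Σ(L/K) = 209/1.11 + 564/0.678 + 458/1.49 = 188.3 + 831.9 + 307.4 = 1328 d
q = ΔH / Σ(L/K) = 19.7 / 1328 = 0.01484 m/d (same in every zone)
Zone A: v = q/n = 0.01484/0.12 = 0.1237 m/d → t_A = 209/0.1237 = 1690 d
Zone B: v = q/n = 0.01484/0.17 = 0.08729 m/d → t_B = 564/0.08729 = 6461 d
Zone C: v = q/n = 0.01484/0.28 = 0.05300 m/d → t_C = 458/0.05300 = 8642 d
Total t = 1690 + 6461 + 8642 = 16790 d
   = 16790 / 365 = 46.0 yr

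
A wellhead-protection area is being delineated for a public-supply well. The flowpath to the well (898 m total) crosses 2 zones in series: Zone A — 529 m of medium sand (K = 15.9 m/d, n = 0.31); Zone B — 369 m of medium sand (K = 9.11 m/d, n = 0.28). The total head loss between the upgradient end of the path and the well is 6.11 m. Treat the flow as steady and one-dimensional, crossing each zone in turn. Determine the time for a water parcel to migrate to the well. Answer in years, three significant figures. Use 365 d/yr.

8.84 years

Steady 1-D flow in series ⇒ the Darcy flux q is identical in every zone and the zone head losses add (resistances L/K in series).
Σ(L/K) = 529/15.9 + 369/9.11 = 33.27 + 40.50 = 73.78 d
q = ΔH / Σ(L/K) = 6.11 / 73.78 = 0.08282 m/d (same in every zone)
Zone A: v = q/n = 0.08282/0.31 = 0.2672 m/d → t_A = 529/0.2672 = 1980 d
Zone B: v = q/n = 0.08282/0.28 = 0.2958 m/d → t_B = 369/0.2958 = 1248 d
Total t = 1980 + 1248 = 3228 d
   = 3228 / 365 = 8.84 yr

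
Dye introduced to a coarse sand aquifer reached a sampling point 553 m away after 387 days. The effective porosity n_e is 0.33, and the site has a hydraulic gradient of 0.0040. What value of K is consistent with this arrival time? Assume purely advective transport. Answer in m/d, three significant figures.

118 m/d

v = L / t = 553 / 387 = 1.429 m/d
K = v · n / i = 1.429 × 0.33 / 0.0040 = 118 m/d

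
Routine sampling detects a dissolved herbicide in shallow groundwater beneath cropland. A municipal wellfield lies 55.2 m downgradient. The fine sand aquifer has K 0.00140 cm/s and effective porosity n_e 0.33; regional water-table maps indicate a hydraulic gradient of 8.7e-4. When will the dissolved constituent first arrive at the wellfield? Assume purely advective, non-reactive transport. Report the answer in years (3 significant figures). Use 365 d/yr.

K = 0.00140 cm/s × 864 = 1.210 m/d
Specific discharge q = 1.210 × 8.7e-4 = 0.001052 m/d
v_s = q/n_e = 0.001052/0.33 = 0.003189 m/d
t = L / v = 55.2 / 0.003189 = 17310 d
   = 17310 / 365 = 47.4 yr

47.4 years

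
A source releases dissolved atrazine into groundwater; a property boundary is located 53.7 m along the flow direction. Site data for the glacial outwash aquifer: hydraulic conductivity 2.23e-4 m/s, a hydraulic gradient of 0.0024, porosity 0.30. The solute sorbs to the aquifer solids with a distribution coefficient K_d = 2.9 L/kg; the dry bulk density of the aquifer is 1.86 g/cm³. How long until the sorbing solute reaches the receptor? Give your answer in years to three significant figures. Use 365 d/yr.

K = 2.23e-4 m/s × 86400 s/d = 19.27 m/d
Darcy flux q = K·i = 19.27 × 0.0024 = 0.04624 m/d
Average linear velocity = 0.04624 / 0.30 = 0.1541 m/d
Retardation R = 1 + ρ_b·K_d/n = 1 + 1.86×2.9/0.30 = 18.98
Contaminant velocity v_c = v/R = 0.1541/18.98 = 0.008121 m/d
t = L/v_c = 53.7/0.008121 = 6612 d
   = 6612/365 = 18.1 yr

18.1 years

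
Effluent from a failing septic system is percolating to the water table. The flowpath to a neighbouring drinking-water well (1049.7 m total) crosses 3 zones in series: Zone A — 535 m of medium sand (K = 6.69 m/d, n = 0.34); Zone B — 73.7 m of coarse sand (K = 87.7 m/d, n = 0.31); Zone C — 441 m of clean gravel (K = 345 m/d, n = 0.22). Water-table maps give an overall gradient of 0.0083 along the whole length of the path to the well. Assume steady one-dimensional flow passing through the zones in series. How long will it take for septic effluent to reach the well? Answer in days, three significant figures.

2840 days

Continuity: the same q passes through each zone, so ΔH = q·Σ(L_j/K_j) — the zones act as resistances in series.
Σ(L/K) = 535/6.69 + 73.7/87.7 + 441/345 = 79.97 + 0.8404 + 1.278 = 82.09 d
K_eq = L_total / Σ(L/K) = 1049.7 / 82.09 = 12.79 m/d
q = K_eq · i = 12.79 × 0.0083 = 0.1061 m/d (same in every zone)
Zone A: v = q/n = 0.1061/0.34 = 0.3122 m/d → t_A = 535/0.3122 = 1714 d
Zone B: v = q/n = 0.1061/0.31 = 0.3424 m/d → t_B = 73.7/0.3424 = 215.3 d
Zone C: v = q/n = 0.1061/0.22 = 0.4824 m/d → t_C = 441/0.4824 = 914.1 d
Total t = 1714 + 215.3 + 914.1 = 2843 d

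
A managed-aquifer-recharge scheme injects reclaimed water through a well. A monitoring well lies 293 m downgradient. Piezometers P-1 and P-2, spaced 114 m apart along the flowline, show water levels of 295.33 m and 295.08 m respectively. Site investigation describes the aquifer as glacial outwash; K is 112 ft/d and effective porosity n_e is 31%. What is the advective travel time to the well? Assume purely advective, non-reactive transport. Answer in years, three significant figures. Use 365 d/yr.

3.32 years

Hydraulic gradient i = (295.33 − 295.08) / 114 = 0.25 / 114 = 0.002193
K = 112 ft/d × 0.3048 = 34.14 m/d
Darcy flux q = K·i = 34.14 × 0.002193 = 0.07486 m/d
Average linear velocity = 0.07486 / 0.31 = 0.2415 m/d
t = L / v = 293 / 0.2415 = 1213 d
   = 1213 / 365 = 3.32 yr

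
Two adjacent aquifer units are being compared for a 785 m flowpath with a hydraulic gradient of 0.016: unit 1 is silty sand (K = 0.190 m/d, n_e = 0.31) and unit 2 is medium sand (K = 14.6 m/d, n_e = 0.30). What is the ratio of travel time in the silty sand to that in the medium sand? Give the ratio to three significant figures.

79.4

Unit 1 (silty sand): v = 0.190×0.016/0.31 = 0.009806 m/d, t = 785/0.009806 = 80050 d
Unit 2 (medium sand): v = 14.6×0.016/0.30 = 0.7787 m/d, t = 785/0.7787 = 1008 d
t(silty sand) / t(medium sand) = 80050/1008 = 79.4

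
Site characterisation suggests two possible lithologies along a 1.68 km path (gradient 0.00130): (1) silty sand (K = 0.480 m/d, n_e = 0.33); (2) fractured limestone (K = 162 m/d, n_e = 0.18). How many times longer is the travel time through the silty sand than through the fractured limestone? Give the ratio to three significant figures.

Unit 1 (silty sand): v = 0.480×0.0013/0.33 = 0.001891 m/d, t = 1680/0.001891 = 888500 d
Unit 2 (fractured limestone): v = 162×0.0013/0.18 = 1.170 m/d, t = 1680/1.170 = 1436 d
t(silty sand) / t(fractured limestone) = 888500/1436 = 619

619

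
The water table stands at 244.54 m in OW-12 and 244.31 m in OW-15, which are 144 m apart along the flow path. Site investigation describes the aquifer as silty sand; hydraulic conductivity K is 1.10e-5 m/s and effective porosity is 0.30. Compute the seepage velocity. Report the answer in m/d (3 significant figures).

0.00506 m/d

Hydraulic gradient i = (244.54 − 244.31) / 144 = 0.23 / 144 = 0.001597
K = 1.10e-5 m/s × 86400 s/d = 0.9504 m/d
Darcy flux q = K·i = 0.9504 × 0.001597 = 0.001518 m/d
Average linear velocity = 0.001518 / 0.30 = 0.005060 m/d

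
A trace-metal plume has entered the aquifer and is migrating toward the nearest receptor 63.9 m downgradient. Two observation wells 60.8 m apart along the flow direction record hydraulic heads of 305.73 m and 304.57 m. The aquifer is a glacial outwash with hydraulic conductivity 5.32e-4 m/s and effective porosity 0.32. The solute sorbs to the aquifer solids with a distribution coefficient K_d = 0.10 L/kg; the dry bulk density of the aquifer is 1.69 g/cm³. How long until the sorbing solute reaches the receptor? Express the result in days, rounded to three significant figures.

Hydraulic gradient i = (305.73 − 304.57) / 60.8 = 1.16 / 60.8 = 0.01908
K = 5.32e-4 m/s × 86400 s/d = 45.96 m/d
q = Ki = 45.96 × 0.01908 = 0.8770 m/d
Seepage velocity v = q / n = 0.8770 / 0.32 = 2.741 m/d
Retardation R = 1 + ρ_b·K_d/n = 1 + 1.69×0.10/0.32 = 1.528
Contaminant velocity v_c = v/R = 2.741/1.528 = 1.793 m/d
t = L/v_c = 63.9/1.793 = 35.63 d

35.6 days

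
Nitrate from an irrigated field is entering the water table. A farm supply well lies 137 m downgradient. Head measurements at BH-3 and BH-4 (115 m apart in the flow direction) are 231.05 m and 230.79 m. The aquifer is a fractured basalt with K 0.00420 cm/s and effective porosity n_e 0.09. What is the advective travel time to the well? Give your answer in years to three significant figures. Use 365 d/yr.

Hydraulic gradient i = (231.05 − 230.79) / 115 = 0.26 / 115 = 0.002261
K = 0.00420 cm/s × 864 = 3.629 m/d
Darcy flux q = K·i = 3.629 × 0.002261 = 0.008204 m/d
Average linear velocity = 0.008204 / 0.09 = 0.09116 m/d
t = L / v = 137 / 0.09116 = 1503 d
   = 1503 / 365 = 4.12 yr

4.12 years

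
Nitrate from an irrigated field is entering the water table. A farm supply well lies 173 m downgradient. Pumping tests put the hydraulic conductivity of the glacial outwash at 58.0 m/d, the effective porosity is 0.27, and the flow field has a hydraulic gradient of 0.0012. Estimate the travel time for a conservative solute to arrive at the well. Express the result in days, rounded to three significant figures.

Specific discharge q = 58.0 × 0.0012 = 0.06960 m/d
Average linear velocity = 0.06960 / 0.27 = 0.2578 m/d
t = L / v = 173 / 0.2578 = 671.1 d

671 days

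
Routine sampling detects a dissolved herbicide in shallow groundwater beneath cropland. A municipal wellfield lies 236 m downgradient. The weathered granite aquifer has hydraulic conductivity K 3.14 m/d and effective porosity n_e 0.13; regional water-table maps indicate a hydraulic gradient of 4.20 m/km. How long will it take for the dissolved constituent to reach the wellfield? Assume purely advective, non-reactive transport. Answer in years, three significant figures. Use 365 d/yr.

Specific discharge q = 3.14 × 0.0042 = 0.01319 m/d
Seepage velocity v = q / n = 0.01319 / 0.13 = 0.1014 m/d
t = L / v = 236 / 0.1014 = 2326 d
   = 2326 / 365 = 6.37 yr

6.37 years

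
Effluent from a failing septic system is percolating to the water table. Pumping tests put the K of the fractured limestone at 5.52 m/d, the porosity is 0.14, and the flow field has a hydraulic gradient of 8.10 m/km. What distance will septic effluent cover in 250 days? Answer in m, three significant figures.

79.8 m

Specific discharge q = 5.52 × 0.0081 = 0.04471 m/d
v_s = q/n_e = 0.04471/0.14 = 0.3194 m/d
L = v × T = 0.3194 × 250 = 79.84 m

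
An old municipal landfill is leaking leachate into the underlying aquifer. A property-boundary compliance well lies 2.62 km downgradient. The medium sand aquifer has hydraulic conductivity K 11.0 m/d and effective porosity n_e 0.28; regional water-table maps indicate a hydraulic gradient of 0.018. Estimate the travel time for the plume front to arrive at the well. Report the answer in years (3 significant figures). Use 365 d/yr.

q = Ki = 11.0 × 0.018 = 0.1980 m/d
v = Ki/n = 11.0·0.018/0.28 = 0.7071 m/d
L = 2.62 km = 2620 m
t = L / v = 2620 / 0.7071 = 3705 d
   = 3705 / 365 = 10.2 yr

10.2 years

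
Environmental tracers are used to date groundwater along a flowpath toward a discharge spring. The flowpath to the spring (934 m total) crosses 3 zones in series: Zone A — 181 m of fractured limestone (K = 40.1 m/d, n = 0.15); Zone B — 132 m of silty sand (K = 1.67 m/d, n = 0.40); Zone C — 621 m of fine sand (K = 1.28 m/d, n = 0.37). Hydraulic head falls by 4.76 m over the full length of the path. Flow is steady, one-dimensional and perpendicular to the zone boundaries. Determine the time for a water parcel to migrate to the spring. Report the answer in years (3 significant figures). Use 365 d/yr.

Continuity: the same q passes through each zone, so ΔH = q·Σ(L_j/K_j) — the zones act as resistances in series.
Σ(L/K) = 181/40.1 + 132/1.67 + 621/1.28 = 4.514 + 79.04 + 485.2 = 568.7 d
q = ΔH / Σ(L/K) = 4.76 / 568.7 = 0.008370 m/d (same in every zone)
Zone A: v = q/n = 0.008370/0.15 = 0.05580 m/d → t_A = 181/0.05580 = 3244 d
Zone B: v = q/n = 0.008370/0.40 = 0.02092 m/d → t_B = 132/0.02092 = 6308 d
Zone C: v = q/n = 0.008370/0.37 = 0.02262 m/d → t_C = 621/0.02262 = 27450 d
Total t = 3244 + 6308 + 27450 = 37000 d
   = 37000 / 365 = 101 yr

101 years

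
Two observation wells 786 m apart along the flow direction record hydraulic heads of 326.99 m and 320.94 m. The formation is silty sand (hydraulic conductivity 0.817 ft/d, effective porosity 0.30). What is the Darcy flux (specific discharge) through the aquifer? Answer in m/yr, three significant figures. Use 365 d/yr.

Hydraulic gradient i = (326.99 − 320.94) / 786 = 6.05 / 786 = 0.007697
K = 0.817 ft/d × 0.3048 = 0.2490 m/d
Darcy flux q = K·i = 0.2490 × 0.007697 = 0.001917 m/d
   = 0.001917 × 365 = 0.700 m/yr

0.700 m/yr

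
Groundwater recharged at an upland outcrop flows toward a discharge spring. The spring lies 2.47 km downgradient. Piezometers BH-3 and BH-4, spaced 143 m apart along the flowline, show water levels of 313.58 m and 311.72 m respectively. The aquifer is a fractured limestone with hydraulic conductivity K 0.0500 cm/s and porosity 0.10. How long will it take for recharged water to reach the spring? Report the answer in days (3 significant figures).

Hydraulic gradient i = (313.58 − 311.72) / 143 = 1.86 / 143 = 0.01301
K = 0.0500 cm/s × 864 = 43.20 m/d
Darcy flux q = K·i = 43.20 × 0.01301 = 0.5619 m/d
v = Ki/n = 43.20·0.01301/0.10 = 5.619 m/d
L = 2.47 km = 2470 m
t = L / v = 2470 / 5.619 = 439.6 d

440 days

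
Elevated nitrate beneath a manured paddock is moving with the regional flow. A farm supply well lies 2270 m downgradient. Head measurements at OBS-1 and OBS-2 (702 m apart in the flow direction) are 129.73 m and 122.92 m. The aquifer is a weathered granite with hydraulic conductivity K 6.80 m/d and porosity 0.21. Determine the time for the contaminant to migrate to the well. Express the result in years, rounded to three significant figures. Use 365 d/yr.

Hydraulic gradient i = (129.73 − 122.92) / 702 = 6.81 / 702 = 0.009701
Specific discharge q = 6.80 × 0.009701 = 0.06597 m/d
v = Ki/n = 6.80·0.009701/0.21 = 0.3141 m/d
t = L / v = 2270 / 0.3141 = 7226 d
   = 7226 / 365 = 19.8 yr

19.8 years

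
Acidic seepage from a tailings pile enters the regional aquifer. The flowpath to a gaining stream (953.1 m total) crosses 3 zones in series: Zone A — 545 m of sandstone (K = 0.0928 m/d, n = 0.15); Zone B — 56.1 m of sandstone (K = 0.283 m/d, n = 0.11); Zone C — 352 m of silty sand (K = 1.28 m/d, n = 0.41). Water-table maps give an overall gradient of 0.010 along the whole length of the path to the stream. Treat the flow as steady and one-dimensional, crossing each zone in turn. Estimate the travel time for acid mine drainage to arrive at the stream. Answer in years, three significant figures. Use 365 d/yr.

424 years

Continuity: the same q passes through each zone, so ΔH = q·Σ(L_j/K_j) — the zones act as resistances in series.
Σ(L/K) = 545/0.0928 + 56.1/0.283 + 352/1.28 = 5873 + 198.2 + 275.0 = 6346 d
K_eq = L_total / Σ(L/K) = 953.1 / 6346 = 0.1502 m/d
q = K_eq · i = 0.1502 × 0.010 = 0.001502 m/d (same in every zone)
Zone A: v = q/n = 0.001502/0.15 = 0.01001 m/d → t_A = 545/0.01001 = 54430 d
Zone B: v = q/n = 0.001502/0.11 = 0.01365 m/d → t_B = 56.1/0.01365 = 4109 d
Zone C: v = q/n = 0.001502/0.41 = 0.003663 m/d → t_C = 352/0.003663 = 96090 d
Total t = 54430 + 4109 + 96090 = 154600 d
   = 154600 / 365 = 424 yr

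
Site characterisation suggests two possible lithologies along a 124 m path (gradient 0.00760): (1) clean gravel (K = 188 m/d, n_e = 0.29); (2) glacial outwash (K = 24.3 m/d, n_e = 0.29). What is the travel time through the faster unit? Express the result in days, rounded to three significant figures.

25.2 days

Unit 1 (clean gravel): v = 188×0.0076/0.29 = 4.927 m/d, t = 124/4.927 = 25.17 d
Unit 2 (glacial outwash): v = 24.3×0.0076/0.29 = 0.6368 m/d, t = 124/0.6368 = 194.7 d
Faster unit: t = 25.2 d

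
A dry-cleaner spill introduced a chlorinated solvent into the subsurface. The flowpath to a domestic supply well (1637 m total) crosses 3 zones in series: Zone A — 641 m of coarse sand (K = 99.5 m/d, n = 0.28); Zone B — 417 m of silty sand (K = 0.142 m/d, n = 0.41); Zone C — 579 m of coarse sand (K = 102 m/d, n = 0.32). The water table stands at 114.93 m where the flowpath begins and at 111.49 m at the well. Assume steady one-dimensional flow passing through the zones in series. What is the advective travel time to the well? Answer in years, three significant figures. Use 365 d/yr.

Total head drop ΔH = 114.93 − 111.49 = 3.44 m
Continuity: the same q passes through each zone, so ΔH = q·Σ(L_j/K_j) — the zones act as resistances in series.
Σ(L/K) = 641/99.5 + 417/0.142 + 579/102 = 6.442 + 2937 + 5.676 = 2949 d
q = ΔH / Σ(L/K) = 3.44 / 2949 = 0.001167 m/d (same in every zone)
Zone A: v = q/n = 0.001167/0.28 = 0.004166 m/d → t_A = 641/0.004166 = 153800 d
Zone B: v = q/n = 0.001167/0.41 = 0.002845 m/d → t_B = 417/0.002845 = 146600 d
Zone C: v = q/n = 0.001167/0.32 = 0.003646 m/d → t_C = 579/0.003646 = 158800 d
Total t = 153800 + 146600 + 158800 = 459200 d
   = 459200 / 365 = 1260 yr

1260 years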